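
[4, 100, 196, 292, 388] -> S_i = 4 + 96*i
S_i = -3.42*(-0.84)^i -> [-3.42, 2.87, -2.41, 2.03, -1.7]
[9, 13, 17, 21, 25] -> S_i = 9 + 4*i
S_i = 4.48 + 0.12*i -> [4.48, 4.6, 4.72, 4.84, 4.96]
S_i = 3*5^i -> [3, 15, 75, 375, 1875]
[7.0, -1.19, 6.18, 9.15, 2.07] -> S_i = Random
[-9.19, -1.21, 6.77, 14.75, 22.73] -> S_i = -9.19 + 7.98*i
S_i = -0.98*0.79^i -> [-0.98, -0.77, -0.61, -0.48, -0.38]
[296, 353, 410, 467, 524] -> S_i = 296 + 57*i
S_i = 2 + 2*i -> [2, 4, 6, 8, 10]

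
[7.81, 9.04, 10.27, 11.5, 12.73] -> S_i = 7.81 + 1.23*i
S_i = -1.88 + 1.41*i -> [-1.88, -0.47, 0.94, 2.35, 3.76]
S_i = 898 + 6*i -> [898, 904, 910, 916, 922]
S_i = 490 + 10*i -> [490, 500, 510, 520, 530]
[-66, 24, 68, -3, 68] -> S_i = Random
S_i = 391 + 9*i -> [391, 400, 409, 418, 427]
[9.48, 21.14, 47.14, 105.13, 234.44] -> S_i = 9.48*2.23^i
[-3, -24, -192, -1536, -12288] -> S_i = -3*8^i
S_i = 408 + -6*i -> [408, 402, 396, 390, 384]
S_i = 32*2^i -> [32, 64, 128, 256, 512]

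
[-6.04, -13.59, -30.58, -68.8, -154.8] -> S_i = -6.04*2.25^i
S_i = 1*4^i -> [1, 4, 16, 64, 256]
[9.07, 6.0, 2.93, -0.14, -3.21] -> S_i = 9.07 + -3.07*i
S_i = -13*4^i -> [-13, -52, -208, -832, -3328]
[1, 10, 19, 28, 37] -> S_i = 1 + 9*i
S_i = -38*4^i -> [-38, -152, -608, -2432, -9728]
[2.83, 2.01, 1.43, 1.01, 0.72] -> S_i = 2.83*0.71^i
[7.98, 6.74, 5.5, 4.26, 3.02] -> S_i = 7.98 + -1.24*i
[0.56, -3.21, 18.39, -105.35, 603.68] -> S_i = 0.56*(-5.73)^i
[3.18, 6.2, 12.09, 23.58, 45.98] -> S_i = 3.18*1.95^i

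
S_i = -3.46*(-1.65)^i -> [-3.46, 5.71, -9.42, 15.54, -25.65]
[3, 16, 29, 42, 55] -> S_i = 3 + 13*i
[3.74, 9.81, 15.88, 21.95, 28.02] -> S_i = 3.74 + 6.07*i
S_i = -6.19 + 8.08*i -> [-6.19, 1.89, 9.97, 18.05, 26.13]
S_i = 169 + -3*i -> [169, 166, 163, 160, 157]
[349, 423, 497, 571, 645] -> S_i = 349 + 74*i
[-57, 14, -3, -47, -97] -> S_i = Random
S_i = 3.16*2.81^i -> [3.16, 8.88, 24.95, 70.11, 197.02]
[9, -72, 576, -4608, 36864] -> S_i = 9*-8^i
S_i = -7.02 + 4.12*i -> [-7.02, -2.9, 1.22, 5.34, 9.46]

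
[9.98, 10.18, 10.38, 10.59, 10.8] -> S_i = 9.98*1.02^i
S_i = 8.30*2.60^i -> [8.3, 21.58, 56.11, 145.88, 379.29]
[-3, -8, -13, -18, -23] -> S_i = -3 + -5*i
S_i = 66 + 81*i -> [66, 147, 228, 309, 390]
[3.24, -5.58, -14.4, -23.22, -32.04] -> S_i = 3.24 + -8.82*i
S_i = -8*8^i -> [-8, -64, -512, -4096, -32768]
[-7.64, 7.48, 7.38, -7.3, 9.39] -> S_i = Random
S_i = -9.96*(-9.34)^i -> [-9.96, 93.03, -868.87, 8115.21, -75796.1]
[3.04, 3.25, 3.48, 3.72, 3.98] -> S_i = 3.04*1.07^i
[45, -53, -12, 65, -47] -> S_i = Random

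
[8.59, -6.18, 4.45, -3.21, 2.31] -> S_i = 8.59*(-0.72)^i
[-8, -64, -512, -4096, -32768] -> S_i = -8*8^i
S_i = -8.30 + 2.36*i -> [-8.3, -5.94, -3.58, -1.22, 1.14]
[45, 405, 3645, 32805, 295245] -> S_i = 45*9^i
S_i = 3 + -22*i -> [3, -19, -41, -63, -85]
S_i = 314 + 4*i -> [314, 318, 322, 326, 330]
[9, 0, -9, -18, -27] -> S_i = 9 + -9*i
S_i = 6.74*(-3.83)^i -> [6.74, -25.81, 98.87, -378.67, 1450.29]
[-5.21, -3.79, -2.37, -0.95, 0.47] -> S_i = -5.21 + 1.42*i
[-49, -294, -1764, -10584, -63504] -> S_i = -49*6^i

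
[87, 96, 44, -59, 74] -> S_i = Random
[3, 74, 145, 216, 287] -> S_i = 3 + 71*i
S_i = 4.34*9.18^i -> [4.34, 39.84, 365.74, 3357.51, 30821.97]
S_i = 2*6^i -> [2, 12, 72, 432, 2592]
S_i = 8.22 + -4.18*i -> [8.22, 4.04, -0.14, -4.32, -8.5]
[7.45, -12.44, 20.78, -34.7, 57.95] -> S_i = 7.45*(-1.67)^i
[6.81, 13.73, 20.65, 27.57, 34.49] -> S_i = 6.81 + 6.92*i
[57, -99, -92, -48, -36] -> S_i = Random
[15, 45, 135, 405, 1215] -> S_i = 15*3^i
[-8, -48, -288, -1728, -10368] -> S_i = -8*6^i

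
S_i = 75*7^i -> [75, 525, 3675, 25725, 180075]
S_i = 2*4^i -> [2, 8, 32, 128, 512]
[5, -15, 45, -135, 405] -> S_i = 5*-3^i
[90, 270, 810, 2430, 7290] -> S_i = 90*3^i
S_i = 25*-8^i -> [25, -200, 1600, -12800, 102400]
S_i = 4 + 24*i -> [4, 28, 52, 76, 100]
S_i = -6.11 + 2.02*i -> [-6.11, -4.09, -2.07, -0.05, 1.97]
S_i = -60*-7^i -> [-60, 420, -2940, 20580, -144060]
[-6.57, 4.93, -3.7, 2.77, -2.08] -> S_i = -6.57*(-0.75)^i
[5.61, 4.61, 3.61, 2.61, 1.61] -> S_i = 5.61 + -1.00*i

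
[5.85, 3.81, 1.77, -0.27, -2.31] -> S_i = 5.85 + -2.04*i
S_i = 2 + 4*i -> [2, 6, 10, 14, 18]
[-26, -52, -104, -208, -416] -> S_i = -26*2^i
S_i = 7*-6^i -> [7, -42, 252, -1512, 9072]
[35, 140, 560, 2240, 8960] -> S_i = 35*4^i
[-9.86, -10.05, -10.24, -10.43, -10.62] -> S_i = -9.86 + -0.19*i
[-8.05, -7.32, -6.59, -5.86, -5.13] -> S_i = -8.05 + 0.73*i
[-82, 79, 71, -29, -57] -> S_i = Random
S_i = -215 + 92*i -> [-215, -123, -31, 61, 153]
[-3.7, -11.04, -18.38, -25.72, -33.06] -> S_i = -3.70 + -7.34*i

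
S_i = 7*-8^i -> [7, -56, 448, -3584, 28672]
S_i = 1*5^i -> [1, 5, 25, 125, 625]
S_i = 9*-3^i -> [9, -27, 81, -243, 729]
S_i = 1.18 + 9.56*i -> [1.18, 10.74, 20.3, 29.86, 39.42]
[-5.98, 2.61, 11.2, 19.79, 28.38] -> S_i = -5.98 + 8.59*i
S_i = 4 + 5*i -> [4, 9, 14, 19, 24]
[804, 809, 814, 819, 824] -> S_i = 804 + 5*i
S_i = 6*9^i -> [6, 54, 486, 4374, 39366]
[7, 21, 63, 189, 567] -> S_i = 7*3^i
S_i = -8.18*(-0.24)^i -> [-8.18, 1.96, -0.47, 0.11, -0.03]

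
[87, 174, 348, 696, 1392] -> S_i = 87*2^i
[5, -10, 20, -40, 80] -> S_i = 5*-2^i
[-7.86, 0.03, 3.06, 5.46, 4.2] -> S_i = Random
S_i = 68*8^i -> [68, 544, 4352, 34816, 278528]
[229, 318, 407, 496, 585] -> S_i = 229 + 89*i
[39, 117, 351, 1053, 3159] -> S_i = 39*3^i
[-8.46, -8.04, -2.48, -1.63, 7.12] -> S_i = Random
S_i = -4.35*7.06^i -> [-4.35, -30.71, -216.82, -1530.75, -10807.07]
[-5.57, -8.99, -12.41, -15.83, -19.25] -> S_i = -5.57 + -3.42*i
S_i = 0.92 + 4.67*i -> [0.92, 5.59, 10.26, 14.93, 19.6]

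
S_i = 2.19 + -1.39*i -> [2.19, 0.8, -0.59, -1.98, -3.37]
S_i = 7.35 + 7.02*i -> [7.35, 14.37, 21.39, 28.41, 35.43]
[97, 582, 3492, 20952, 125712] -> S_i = 97*6^i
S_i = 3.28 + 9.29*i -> [3.28, 12.57, 21.86, 31.15, 40.44]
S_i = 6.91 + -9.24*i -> [6.91, -2.33, -11.57, -20.81, -30.05]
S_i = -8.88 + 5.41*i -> [-8.88, -3.47, 1.94, 7.35, 12.76]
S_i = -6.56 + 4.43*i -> [-6.56, -2.13, 2.3, 6.73, 11.16]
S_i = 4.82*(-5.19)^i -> [4.82, -25.02, 129.83, -673.83, 3497.17]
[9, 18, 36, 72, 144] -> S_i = 9*2^i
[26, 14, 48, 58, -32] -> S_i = Random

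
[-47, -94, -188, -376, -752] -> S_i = -47*2^i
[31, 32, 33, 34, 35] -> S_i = 31 + 1*i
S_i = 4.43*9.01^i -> [4.43, 39.91, 359.63, 3240.25, 29194.62]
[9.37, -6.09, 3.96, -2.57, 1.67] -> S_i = 9.37*(-0.65)^i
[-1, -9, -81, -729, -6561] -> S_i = -1*9^i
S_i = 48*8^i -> [48, 384, 3072, 24576, 196608]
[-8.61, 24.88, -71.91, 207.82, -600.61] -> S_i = -8.61*(-2.89)^i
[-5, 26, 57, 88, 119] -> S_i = -5 + 31*i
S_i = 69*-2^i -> [69, -138, 276, -552, 1104]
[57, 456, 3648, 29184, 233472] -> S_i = 57*8^i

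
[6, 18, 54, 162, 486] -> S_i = 6*3^i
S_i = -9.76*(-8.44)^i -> [-9.76, 82.37, -695.24, 5867.83, -49524.44]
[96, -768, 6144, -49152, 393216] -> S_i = 96*-8^i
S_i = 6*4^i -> [6, 24, 96, 384, 1536]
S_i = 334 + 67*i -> [334, 401, 468, 535, 602]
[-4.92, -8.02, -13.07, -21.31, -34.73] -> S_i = -4.92*1.63^i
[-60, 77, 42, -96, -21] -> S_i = Random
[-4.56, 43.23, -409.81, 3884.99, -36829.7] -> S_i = -4.56*(-9.48)^i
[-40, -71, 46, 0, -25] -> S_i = Random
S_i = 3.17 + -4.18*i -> [3.17, -1.01, -5.19, -9.37, -13.55]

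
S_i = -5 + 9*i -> [-5, 4, 13, 22, 31]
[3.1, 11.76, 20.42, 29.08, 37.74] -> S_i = 3.10 + 8.66*i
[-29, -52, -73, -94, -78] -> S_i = Random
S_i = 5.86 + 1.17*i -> [5.86, 7.03, 8.2, 9.37, 10.54]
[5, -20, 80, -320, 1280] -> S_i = 5*-4^i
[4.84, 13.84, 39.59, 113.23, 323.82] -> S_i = 4.84*2.86^i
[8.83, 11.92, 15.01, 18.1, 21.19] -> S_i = 8.83 + 3.09*i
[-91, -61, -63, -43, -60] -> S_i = Random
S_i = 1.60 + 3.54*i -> [1.6, 5.14, 8.68, 12.22, 15.76]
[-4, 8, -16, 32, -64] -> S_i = -4*-2^i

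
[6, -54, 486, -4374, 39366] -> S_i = 6*-9^i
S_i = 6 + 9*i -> [6, 15, 24, 33, 42]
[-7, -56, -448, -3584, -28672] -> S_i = -7*8^i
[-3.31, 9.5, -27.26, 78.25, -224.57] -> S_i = -3.31*(-2.87)^i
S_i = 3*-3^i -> [3, -9, 27, -81, 243]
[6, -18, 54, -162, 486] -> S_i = 6*-3^i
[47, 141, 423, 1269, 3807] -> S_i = 47*3^i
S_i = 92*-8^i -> [92, -736, 5888, -47104, 376832]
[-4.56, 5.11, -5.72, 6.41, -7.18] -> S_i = -4.56*(-1.12)^i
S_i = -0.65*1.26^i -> [-0.65, -0.82, -1.03, -1.3, -1.64]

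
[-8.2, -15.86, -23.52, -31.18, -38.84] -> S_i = -8.20 + -7.66*i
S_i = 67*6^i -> [67, 402, 2412, 14472, 86832]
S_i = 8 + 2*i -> [8, 10, 12, 14, 16]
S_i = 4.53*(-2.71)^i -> [4.53, -12.28, 33.27, -90.16, 244.33]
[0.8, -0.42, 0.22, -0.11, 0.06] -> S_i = 0.80*(-0.52)^i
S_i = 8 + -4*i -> [8, 4, 0, -4, -8]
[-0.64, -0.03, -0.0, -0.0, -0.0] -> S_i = -0.64*0.05^i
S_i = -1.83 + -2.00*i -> [-1.83, -3.83, -5.83, -7.83, -9.83]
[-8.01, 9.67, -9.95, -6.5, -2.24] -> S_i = Random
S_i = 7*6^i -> [7, 42, 252, 1512, 9072]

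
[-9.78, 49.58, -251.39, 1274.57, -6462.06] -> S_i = -9.78*(-5.07)^i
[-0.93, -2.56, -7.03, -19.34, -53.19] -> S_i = -0.93*2.75^i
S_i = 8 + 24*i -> [8, 32, 56, 80, 104]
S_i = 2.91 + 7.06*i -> [2.91, 9.97, 17.03, 24.09, 31.15]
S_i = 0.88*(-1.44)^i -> [0.88, -1.27, 1.82, -2.63, 3.78]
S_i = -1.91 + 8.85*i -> [-1.91, 6.94, 15.79, 24.64, 33.49]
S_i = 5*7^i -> [5, 35, 245, 1715, 12005]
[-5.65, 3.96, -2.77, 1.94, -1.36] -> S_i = -5.65*(-0.70)^i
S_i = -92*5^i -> [-92, -460, -2300, -11500, -57500]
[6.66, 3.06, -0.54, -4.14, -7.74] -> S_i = 6.66 + -3.60*i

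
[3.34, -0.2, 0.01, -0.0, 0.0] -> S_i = 3.34*(-0.06)^i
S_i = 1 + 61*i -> [1, 62, 123, 184, 245]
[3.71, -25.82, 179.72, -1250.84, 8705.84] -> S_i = 3.71*(-6.96)^i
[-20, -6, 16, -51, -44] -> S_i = Random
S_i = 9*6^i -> [9, 54, 324, 1944, 11664]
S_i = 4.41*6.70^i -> [4.41, 29.55, 197.96, 1326.36, 8886.64]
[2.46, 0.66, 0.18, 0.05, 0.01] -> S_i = 2.46*0.27^i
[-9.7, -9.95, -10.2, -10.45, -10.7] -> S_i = -9.70 + -0.25*i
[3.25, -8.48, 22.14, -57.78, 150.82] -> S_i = 3.25*(-2.61)^i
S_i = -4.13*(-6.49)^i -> [-4.13, 26.8, -173.96, 1128.97, -7327.04]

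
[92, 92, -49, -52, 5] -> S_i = Random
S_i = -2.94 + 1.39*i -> [-2.94, -1.55, -0.16, 1.23, 2.62]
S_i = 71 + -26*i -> [71, 45, 19, -7, -33]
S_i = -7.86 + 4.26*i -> [-7.86, -3.6, 0.66, 4.92, 9.18]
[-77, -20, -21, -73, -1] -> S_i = Random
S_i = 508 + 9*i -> [508, 517, 526, 535, 544]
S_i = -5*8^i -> [-5, -40, -320, -2560, -20480]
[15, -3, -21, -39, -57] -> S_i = 15 + -18*i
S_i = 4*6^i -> [4, 24, 144, 864, 5184]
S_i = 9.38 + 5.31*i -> [9.38, 14.69, 20.0, 25.31, 30.62]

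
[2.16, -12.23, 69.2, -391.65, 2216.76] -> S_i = 2.16*(-5.66)^i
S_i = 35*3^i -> [35, 105, 315, 945, 2835]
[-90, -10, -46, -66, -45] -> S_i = Random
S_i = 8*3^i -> [8, 24, 72, 216, 648]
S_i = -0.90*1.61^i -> [-0.9, -1.45, -2.33, -3.76, -6.05]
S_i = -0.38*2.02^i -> [-0.38, -0.77, -1.55, -3.13, -6.33]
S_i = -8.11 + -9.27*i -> [-8.11, -17.38, -26.65, -35.92, -45.19]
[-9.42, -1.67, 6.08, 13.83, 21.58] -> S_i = -9.42 + 7.75*i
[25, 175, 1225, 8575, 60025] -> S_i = 25*7^i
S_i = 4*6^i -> [4, 24, 144, 864, 5184]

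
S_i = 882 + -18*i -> [882, 864, 846, 828, 810]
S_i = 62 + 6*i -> [62, 68, 74, 80, 86]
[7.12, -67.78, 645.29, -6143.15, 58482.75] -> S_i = 7.12*(-9.52)^i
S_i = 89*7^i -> [89, 623, 4361, 30527, 213689]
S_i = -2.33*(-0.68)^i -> [-2.33, 1.58, -1.08, 0.73, -0.5]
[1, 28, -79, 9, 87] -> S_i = Random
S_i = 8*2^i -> [8, 16, 32, 64, 128]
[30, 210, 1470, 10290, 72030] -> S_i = 30*7^i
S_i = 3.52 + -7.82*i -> [3.52, -4.3, -12.12, -19.94, -27.76]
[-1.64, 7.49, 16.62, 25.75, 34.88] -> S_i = -1.64 + 9.13*i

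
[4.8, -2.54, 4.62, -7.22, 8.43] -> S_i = Random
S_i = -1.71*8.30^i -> [-1.71, -14.19, -117.8, -977.76, -8115.37]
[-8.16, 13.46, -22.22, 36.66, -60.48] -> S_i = -8.16*(-1.65)^i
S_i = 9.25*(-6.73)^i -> [9.25, -62.25, 418.96, -2819.6, 18975.88]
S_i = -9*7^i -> [-9, -63, -441, -3087, -21609]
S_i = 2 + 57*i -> [2, 59, 116, 173, 230]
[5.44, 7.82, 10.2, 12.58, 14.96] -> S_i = 5.44 + 2.38*i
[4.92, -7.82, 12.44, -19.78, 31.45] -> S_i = 4.92*(-1.59)^i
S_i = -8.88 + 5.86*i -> [-8.88, -3.02, 2.84, 8.7, 14.56]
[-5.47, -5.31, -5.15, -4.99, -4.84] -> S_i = -5.47*0.97^i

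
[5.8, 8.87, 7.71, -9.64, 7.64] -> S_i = Random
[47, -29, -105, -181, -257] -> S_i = 47 + -76*i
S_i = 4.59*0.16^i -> [4.59, 0.73, 0.12, 0.02, 0.0]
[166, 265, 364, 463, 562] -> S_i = 166 + 99*i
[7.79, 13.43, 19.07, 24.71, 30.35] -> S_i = 7.79 + 5.64*i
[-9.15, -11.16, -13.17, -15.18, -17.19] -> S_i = -9.15 + -2.01*i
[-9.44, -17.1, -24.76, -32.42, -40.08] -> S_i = -9.44 + -7.66*i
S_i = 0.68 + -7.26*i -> [0.68, -6.58, -13.84, -21.1, -28.36]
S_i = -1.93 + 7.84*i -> [-1.93, 5.91, 13.75, 21.59, 29.43]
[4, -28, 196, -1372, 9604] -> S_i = 4*-7^i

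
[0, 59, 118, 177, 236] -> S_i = 0 + 59*i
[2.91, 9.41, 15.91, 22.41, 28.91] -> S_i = 2.91 + 6.50*i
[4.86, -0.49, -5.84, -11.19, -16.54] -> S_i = 4.86 + -5.35*i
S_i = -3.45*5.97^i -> [-3.45, -20.6, -122.96, -734.08, -4382.44]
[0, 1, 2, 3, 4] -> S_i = 0 + 1*i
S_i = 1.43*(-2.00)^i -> [1.43, -2.86, 5.72, -11.44, 22.88]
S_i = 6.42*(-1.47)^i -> [6.42, -9.44, 13.87, -20.39, 29.98]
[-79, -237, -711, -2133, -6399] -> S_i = -79*3^i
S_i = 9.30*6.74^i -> [9.3, 62.68, 422.48, 2847.49, 19192.1]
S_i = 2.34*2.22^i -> [2.34, 5.19, 11.53, 25.6, 56.84]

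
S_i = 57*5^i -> [57, 285, 1425, 7125, 35625]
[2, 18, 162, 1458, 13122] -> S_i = 2*9^i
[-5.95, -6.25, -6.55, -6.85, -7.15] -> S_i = -5.95 + -0.30*i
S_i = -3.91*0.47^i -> [-3.91, -1.84, -0.86, -0.41, -0.19]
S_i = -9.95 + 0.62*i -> [-9.95, -9.33, -8.71, -8.09, -7.47]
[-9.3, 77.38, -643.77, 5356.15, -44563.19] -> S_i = -9.30*(-8.32)^i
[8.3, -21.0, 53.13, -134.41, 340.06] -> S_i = 8.30*(-2.53)^i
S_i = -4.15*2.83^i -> [-4.15, -11.74, -33.24, -94.06, -266.19]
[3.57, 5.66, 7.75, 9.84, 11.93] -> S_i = 3.57 + 2.09*i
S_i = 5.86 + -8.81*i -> [5.86, -2.95, -11.76, -20.57, -29.38]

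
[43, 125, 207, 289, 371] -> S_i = 43 + 82*i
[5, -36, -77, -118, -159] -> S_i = 5 + -41*i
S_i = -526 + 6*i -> [-526, -520, -514, -508, -502]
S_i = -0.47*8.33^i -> [-0.47, -3.92, -32.61, -271.66, -2262.97]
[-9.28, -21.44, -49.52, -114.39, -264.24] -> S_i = -9.28*2.31^i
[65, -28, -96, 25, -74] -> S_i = Random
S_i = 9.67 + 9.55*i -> [9.67, 19.22, 28.77, 38.32, 47.87]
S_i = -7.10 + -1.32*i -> [-7.1, -8.42, -9.74, -11.06, -12.38]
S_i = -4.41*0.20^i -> [-4.41, -0.88, -0.18, -0.04, -0.01]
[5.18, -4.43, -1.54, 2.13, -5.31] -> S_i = Random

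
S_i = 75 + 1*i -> [75, 76, 77, 78, 79]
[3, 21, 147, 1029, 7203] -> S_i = 3*7^i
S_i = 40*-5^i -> [40, -200, 1000, -5000, 25000]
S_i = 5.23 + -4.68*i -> [5.23, 0.55, -4.13, -8.81, -13.49]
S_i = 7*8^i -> [7, 56, 448, 3584, 28672]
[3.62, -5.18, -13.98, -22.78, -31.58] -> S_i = 3.62 + -8.80*i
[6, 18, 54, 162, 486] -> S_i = 6*3^i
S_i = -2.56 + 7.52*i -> [-2.56, 4.96, 12.48, 20.0, 27.52]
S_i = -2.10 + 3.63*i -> [-2.1, 1.53, 5.16, 8.79, 12.42]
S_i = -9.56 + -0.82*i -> [-9.56, -10.38, -11.2, -12.02, -12.84]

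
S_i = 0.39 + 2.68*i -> [0.39, 3.07, 5.75, 8.43, 11.11]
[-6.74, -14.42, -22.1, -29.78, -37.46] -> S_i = -6.74 + -7.68*i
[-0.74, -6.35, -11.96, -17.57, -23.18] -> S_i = -0.74 + -5.61*i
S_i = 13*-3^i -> [13, -39, 117, -351, 1053]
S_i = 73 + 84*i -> [73, 157, 241, 325, 409]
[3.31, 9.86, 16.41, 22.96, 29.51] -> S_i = 3.31 + 6.55*i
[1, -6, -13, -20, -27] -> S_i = 1 + -7*i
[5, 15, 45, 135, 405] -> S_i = 5*3^i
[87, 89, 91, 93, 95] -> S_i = 87 + 2*i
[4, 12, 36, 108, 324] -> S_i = 4*3^i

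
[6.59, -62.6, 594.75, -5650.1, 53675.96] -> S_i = 6.59*(-9.50)^i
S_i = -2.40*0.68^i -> [-2.4, -1.63, -1.11, -0.75, -0.51]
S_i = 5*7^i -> [5, 35, 245, 1715, 12005]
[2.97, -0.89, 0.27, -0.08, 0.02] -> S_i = 2.97*(-0.30)^i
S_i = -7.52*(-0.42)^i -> [-7.52, 3.16, -1.33, 0.56, -0.23]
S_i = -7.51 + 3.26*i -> [-7.51, -4.25, -0.99, 2.27, 5.53]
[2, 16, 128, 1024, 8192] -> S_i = 2*8^i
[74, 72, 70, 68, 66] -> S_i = 74 + -2*i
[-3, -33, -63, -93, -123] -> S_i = -3 + -30*i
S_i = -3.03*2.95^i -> [-3.03, -8.94, -26.37, -77.79, -229.47]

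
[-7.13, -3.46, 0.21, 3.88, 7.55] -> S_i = -7.13 + 3.67*i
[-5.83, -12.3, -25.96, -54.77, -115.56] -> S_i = -5.83*2.11^i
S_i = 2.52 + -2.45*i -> [2.52, 0.07, -2.38, -4.83, -7.28]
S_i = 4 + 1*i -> [4, 5, 6, 7, 8]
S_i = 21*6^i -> [21, 126, 756, 4536, 27216]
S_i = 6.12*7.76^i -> [6.12, 47.49, 368.53, 2859.81, 22192.1]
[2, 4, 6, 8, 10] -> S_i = 2 + 2*i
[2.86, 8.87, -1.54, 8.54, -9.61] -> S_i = Random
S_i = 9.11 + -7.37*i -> [9.11, 1.74, -5.63, -13.0, -20.37]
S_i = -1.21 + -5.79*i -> [-1.21, -7.0, -12.79, -18.58, -24.37]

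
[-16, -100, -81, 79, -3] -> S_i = Random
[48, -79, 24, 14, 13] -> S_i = Random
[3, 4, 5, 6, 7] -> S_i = 3 + 1*i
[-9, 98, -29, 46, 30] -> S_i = Random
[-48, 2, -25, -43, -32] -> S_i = Random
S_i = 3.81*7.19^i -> [3.81, 27.39, 196.96, 1416.16, 10182.17]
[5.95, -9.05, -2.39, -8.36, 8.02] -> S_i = Random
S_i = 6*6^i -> [6, 36, 216, 1296, 7776]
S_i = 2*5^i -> [2, 10, 50, 250, 1250]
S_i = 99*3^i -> [99, 297, 891, 2673, 8019]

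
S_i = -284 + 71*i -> [-284, -213, -142, -71, 0]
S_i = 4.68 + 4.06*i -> [4.68, 8.74, 12.8, 16.86, 20.92]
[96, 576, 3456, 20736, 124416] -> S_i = 96*6^i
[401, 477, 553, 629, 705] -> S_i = 401 + 76*i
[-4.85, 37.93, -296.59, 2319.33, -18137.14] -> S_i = -4.85*(-7.82)^i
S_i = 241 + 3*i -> [241, 244, 247, 250, 253]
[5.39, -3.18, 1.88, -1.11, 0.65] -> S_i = 5.39*(-0.59)^i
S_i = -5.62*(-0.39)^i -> [-5.62, 2.19, -0.85, 0.33, -0.13]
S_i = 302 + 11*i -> [302, 313, 324, 335, 346]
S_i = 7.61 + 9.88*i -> [7.61, 17.49, 27.37, 37.25, 47.13]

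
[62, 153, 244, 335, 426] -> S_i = 62 + 91*i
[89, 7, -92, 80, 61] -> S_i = Random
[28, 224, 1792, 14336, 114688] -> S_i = 28*8^i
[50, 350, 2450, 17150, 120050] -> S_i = 50*7^i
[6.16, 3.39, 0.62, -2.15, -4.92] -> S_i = 6.16 + -2.77*i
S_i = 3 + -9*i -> [3, -6, -15, -24, -33]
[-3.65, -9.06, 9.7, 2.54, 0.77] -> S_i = Random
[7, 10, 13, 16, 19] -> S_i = 7 + 3*i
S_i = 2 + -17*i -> [2, -15, -32, -49, -66]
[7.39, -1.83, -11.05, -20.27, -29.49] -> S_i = 7.39 + -9.22*i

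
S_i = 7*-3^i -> [7, -21, 63, -189, 567]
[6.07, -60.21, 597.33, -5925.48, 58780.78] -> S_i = 6.07*(-9.92)^i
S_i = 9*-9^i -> [9, -81, 729, -6561, 59049]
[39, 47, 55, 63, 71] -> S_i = 39 + 8*i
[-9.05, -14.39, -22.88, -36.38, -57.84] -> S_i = -9.05*1.59^i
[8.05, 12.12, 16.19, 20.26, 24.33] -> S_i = 8.05 + 4.07*i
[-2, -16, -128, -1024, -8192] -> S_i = -2*8^i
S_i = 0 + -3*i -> [0, -3, -6, -9, -12]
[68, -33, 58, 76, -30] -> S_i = Random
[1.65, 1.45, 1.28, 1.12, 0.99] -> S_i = 1.65*0.88^i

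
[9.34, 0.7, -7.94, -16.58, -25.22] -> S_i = 9.34 + -8.64*i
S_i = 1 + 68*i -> [1, 69, 137, 205, 273]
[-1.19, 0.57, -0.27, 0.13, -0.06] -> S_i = -1.19*(-0.48)^i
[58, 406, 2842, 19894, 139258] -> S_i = 58*7^i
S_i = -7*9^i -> [-7, -63, -567, -5103, -45927]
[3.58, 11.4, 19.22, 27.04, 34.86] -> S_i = 3.58 + 7.82*i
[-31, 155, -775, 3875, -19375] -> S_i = -31*-5^i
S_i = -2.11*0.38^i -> [-2.11, -0.8, -0.3, -0.12, -0.04]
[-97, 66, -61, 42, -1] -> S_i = Random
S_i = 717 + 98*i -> [717, 815, 913, 1011, 1109]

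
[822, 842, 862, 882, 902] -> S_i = 822 + 20*i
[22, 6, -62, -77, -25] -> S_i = Random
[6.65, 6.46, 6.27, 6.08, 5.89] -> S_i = 6.65 + -0.19*i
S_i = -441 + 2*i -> [-441, -439, -437, -435, -433]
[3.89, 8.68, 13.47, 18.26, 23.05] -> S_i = 3.89 + 4.79*i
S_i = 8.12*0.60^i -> [8.12, 4.87, 2.92, 1.75, 1.05]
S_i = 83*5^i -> [83, 415, 2075, 10375, 51875]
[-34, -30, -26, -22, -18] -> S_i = -34 + 4*i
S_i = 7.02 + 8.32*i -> [7.02, 15.34, 23.66, 31.98, 40.3]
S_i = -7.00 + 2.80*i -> [-7.0, -4.2, -1.4, 1.4, 4.2]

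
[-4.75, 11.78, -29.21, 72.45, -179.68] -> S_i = -4.75*(-2.48)^i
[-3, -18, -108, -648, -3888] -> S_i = -3*6^i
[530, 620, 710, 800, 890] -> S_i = 530 + 90*i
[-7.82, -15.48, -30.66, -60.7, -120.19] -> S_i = -7.82*1.98^i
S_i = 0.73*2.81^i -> [0.73, 2.05, 5.76, 16.2, 45.51]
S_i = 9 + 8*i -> [9, 17, 25, 33, 41]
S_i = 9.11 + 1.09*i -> [9.11, 10.2, 11.29, 12.38, 13.47]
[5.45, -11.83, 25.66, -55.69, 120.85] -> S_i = 5.45*(-2.17)^i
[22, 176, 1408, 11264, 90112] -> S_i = 22*8^i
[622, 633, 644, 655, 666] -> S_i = 622 + 11*i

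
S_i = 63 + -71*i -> [63, -8, -79, -150, -221]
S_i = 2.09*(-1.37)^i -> [2.09, -2.86, 3.92, -5.37, 7.36]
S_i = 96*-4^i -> [96, -384, 1536, -6144, 24576]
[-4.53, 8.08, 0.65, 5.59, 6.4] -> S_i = Random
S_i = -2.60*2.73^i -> [-2.6, -7.1, -19.38, -52.9, -144.42]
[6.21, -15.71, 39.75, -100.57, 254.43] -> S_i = 6.21*(-2.53)^i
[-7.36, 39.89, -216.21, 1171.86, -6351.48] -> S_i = -7.36*(-5.42)^i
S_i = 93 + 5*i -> [93, 98, 103, 108, 113]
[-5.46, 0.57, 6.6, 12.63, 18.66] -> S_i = -5.46 + 6.03*i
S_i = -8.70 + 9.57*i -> [-8.7, 0.87, 10.44, 20.01, 29.58]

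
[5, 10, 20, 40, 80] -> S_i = 5*2^i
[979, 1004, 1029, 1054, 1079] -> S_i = 979 + 25*i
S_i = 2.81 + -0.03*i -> [2.81, 2.78, 2.75, 2.72, 2.69]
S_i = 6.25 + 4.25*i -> [6.25, 10.5, 14.75, 19.0, 23.25]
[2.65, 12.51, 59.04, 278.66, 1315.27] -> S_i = 2.65*4.72^i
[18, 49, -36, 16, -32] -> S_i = Random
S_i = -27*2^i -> [-27, -54, -108, -216, -432]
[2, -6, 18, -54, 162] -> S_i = 2*-3^i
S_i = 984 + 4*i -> [984, 988, 992, 996, 1000]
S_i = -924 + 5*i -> [-924, -919, -914, -909, -904]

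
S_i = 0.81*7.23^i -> [0.81, 5.86, 42.34, 306.13, 2213.29]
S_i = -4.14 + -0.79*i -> [-4.14, -4.93, -5.72, -6.51, -7.3]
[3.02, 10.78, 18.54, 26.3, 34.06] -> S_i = 3.02 + 7.76*i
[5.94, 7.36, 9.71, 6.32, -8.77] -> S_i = Random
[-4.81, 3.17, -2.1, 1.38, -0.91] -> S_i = -4.81*(-0.66)^i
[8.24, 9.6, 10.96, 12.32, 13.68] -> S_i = 8.24 + 1.36*i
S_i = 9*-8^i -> [9, -72, 576, -4608, 36864]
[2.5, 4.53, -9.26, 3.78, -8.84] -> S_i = Random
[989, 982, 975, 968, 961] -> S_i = 989 + -7*i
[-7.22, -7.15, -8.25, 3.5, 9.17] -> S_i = Random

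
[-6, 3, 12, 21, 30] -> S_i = -6 + 9*i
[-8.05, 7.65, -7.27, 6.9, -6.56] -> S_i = -8.05*(-0.95)^i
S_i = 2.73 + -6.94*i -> [2.73, -4.21, -11.15, -18.09, -25.03]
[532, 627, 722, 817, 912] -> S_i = 532 + 95*i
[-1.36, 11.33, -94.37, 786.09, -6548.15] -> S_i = -1.36*(-8.33)^i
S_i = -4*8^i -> [-4, -32, -256, -2048, -16384]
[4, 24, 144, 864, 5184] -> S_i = 4*6^i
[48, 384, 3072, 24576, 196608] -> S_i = 48*8^i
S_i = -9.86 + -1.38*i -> [-9.86, -11.24, -12.62, -14.0, -15.38]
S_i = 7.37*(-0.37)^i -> [7.37, -2.73, 1.01, -0.37, 0.14]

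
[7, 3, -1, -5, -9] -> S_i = 7 + -4*i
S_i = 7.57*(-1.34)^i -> [7.57, -10.14, 13.59, -18.21, 24.41]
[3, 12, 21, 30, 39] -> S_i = 3 + 9*i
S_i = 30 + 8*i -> [30, 38, 46, 54, 62]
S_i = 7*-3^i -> [7, -21, 63, -189, 567]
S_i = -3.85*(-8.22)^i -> [-3.85, 31.65, -260.14, 2138.34, -17577.13]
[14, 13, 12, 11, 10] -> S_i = 14 + -1*i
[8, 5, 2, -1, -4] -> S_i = 8 + -3*i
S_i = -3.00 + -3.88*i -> [-3.0, -6.88, -10.76, -14.64, -18.52]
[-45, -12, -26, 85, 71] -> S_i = Random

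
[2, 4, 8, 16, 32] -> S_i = 2*2^i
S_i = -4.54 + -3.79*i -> [-4.54, -8.33, -12.12, -15.91, -19.7]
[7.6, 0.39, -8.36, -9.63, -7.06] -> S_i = Random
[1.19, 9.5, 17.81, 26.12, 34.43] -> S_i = 1.19 + 8.31*i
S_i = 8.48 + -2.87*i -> [8.48, 5.61, 2.74, -0.13, -3.0]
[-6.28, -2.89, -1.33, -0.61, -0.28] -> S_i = -6.28*0.46^i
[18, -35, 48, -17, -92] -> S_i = Random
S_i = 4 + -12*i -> [4, -8, -20, -32, -44]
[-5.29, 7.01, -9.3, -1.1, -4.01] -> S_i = Random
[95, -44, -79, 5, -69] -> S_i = Random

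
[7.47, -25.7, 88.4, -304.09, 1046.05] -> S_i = 7.47*(-3.44)^i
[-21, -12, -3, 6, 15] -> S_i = -21 + 9*i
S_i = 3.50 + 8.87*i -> [3.5, 12.37, 21.24, 30.11, 38.98]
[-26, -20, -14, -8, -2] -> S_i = -26 + 6*i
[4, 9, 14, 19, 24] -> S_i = 4 + 5*i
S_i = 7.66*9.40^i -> [7.66, 72.0, 676.84, 6362.27, 59805.37]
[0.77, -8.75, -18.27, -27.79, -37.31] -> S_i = 0.77 + -9.52*i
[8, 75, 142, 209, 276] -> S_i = 8 + 67*i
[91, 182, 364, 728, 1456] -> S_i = 91*2^i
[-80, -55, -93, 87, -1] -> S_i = Random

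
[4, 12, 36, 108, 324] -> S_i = 4*3^i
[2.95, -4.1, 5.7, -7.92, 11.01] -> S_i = 2.95*(-1.39)^i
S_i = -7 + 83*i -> [-7, 76, 159, 242, 325]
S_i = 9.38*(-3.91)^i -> [9.38, -36.68, 143.4, -560.7, 2192.35]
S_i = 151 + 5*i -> [151, 156, 161, 166, 171]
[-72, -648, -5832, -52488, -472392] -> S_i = -72*9^i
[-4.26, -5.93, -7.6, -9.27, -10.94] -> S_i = -4.26 + -1.67*i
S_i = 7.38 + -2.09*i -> [7.38, 5.29, 3.2, 1.11, -0.98]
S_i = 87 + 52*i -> [87, 139, 191, 243, 295]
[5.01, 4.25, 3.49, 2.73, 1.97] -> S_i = 5.01 + -0.76*i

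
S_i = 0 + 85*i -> [0, 85, 170, 255, 340]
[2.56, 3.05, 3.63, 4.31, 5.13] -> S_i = 2.56*1.19^i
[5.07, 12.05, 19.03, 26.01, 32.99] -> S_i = 5.07 + 6.98*i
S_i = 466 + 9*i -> [466, 475, 484, 493, 502]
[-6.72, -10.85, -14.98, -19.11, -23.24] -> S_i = -6.72 + -4.13*i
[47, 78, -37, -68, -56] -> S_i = Random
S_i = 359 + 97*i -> [359, 456, 553, 650, 747]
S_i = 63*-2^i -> [63, -126, 252, -504, 1008]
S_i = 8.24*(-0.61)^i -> [8.24, -5.03, 3.07, -1.87, 1.14]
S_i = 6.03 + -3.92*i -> [6.03, 2.11, -1.81, -5.73, -9.65]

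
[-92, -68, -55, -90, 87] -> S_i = Random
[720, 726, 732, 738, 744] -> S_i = 720 + 6*i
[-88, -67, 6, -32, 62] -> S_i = Random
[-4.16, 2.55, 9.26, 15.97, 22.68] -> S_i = -4.16 + 6.71*i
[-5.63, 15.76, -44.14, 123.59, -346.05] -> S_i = -5.63*(-2.80)^i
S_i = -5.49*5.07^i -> [-5.49, -27.83, -141.12, -715.48, -3627.47]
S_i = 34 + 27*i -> [34, 61, 88, 115, 142]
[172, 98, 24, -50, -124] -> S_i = 172 + -74*i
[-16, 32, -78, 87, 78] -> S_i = Random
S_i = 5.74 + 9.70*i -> [5.74, 15.44, 25.14, 34.84, 44.54]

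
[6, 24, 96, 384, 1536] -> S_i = 6*4^i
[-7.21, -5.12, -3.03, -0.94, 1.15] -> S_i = -7.21 + 2.09*i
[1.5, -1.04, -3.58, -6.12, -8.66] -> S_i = 1.50 + -2.54*i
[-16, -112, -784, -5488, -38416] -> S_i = -16*7^i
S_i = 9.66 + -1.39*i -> [9.66, 8.27, 6.88, 5.49, 4.1]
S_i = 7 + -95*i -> [7, -88, -183, -278, -373]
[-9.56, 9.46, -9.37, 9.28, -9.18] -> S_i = -9.56*(-0.99)^i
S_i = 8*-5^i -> [8, -40, 200, -1000, 5000]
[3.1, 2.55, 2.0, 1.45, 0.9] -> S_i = 3.10 + -0.55*i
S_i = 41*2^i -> [41, 82, 164, 328, 656]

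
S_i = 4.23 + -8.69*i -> [4.23, -4.46, -13.15, -21.84, -30.53]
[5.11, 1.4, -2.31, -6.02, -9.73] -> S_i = 5.11 + -3.71*i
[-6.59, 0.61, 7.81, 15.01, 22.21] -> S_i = -6.59 + 7.20*i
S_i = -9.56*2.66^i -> [-9.56, -25.43, -67.64, -179.93, -478.61]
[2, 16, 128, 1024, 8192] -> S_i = 2*8^i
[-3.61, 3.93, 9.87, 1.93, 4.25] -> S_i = Random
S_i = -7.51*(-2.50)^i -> [-7.51, 18.77, -46.94, 117.34, -293.36]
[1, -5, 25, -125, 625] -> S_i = 1*-5^i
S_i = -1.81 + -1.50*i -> [-1.81, -3.31, -4.81, -6.31, -7.81]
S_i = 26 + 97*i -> [26, 123, 220, 317, 414]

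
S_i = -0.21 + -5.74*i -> [-0.21, -5.95, -11.69, -17.43, -23.17]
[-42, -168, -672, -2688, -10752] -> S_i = -42*4^i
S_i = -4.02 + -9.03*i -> [-4.02, -13.05, -22.08, -31.11, -40.14]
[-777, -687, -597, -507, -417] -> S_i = -777 + 90*i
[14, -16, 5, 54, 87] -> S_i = Random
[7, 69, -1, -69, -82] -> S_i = Random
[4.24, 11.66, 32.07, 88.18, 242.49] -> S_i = 4.24*2.75^i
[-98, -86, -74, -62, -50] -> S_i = -98 + 12*i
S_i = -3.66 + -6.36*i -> [-3.66, -10.02, -16.38, -22.74, -29.1]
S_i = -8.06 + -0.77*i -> [-8.06, -8.83, -9.6, -10.37, -11.14]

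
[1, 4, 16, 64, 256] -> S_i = 1*4^i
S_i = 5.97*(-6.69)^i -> [5.97, -39.94, 267.19, -1787.53, 11958.56]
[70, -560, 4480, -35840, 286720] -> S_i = 70*-8^i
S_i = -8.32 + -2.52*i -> [-8.32, -10.84, -13.36, -15.88, -18.4]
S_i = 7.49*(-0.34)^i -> [7.49, -2.55, 0.87, -0.29, 0.1]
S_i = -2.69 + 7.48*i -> [-2.69, 4.79, 12.27, 19.75, 27.23]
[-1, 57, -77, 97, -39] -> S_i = Random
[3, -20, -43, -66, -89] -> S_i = 3 + -23*i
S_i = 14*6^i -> [14, 84, 504, 3024, 18144]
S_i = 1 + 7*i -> [1, 8, 15, 22, 29]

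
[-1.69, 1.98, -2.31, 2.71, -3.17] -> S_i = -1.69*(-1.17)^i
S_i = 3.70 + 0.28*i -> [3.7, 3.98, 4.26, 4.54, 4.82]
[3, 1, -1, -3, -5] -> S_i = 3 + -2*i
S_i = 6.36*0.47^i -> [6.36, 2.99, 1.4, 0.66, 0.31]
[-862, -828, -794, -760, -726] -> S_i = -862 + 34*i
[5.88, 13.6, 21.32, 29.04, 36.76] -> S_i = 5.88 + 7.72*i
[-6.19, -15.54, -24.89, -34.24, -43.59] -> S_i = -6.19 + -9.35*i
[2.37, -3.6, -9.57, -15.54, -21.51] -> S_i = 2.37 + -5.97*i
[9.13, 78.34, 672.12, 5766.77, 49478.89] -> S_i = 9.13*8.58^i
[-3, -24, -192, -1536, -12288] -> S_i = -3*8^i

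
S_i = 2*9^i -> [2, 18, 162, 1458, 13122]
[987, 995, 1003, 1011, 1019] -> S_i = 987 + 8*i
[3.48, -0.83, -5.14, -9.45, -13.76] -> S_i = 3.48 + -4.31*i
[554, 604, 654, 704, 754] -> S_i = 554 + 50*i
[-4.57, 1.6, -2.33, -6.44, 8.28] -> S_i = Random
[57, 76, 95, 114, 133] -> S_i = 57 + 19*i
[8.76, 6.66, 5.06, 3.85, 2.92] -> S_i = 8.76*0.76^i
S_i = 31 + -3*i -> [31, 28, 25, 22, 19]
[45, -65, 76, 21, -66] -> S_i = Random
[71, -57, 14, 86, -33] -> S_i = Random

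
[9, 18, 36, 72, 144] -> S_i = 9*2^i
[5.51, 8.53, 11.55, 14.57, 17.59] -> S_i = 5.51 + 3.02*i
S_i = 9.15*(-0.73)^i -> [9.15, -6.68, 4.88, -3.56, 2.6]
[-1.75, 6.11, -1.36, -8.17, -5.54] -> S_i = Random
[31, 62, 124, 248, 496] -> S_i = 31*2^i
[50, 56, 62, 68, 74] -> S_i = 50 + 6*i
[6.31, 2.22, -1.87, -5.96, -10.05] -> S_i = 6.31 + -4.09*i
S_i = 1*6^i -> [1, 6, 36, 216, 1296]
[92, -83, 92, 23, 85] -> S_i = Random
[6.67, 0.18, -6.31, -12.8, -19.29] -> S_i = 6.67 + -6.49*i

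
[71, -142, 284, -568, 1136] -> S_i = 71*-2^i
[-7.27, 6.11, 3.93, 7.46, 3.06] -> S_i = Random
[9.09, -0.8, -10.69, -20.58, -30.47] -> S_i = 9.09 + -9.89*i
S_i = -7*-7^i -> [-7, 49, -343, 2401, -16807]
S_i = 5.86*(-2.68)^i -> [5.86, -15.7, 42.09, -112.8, 302.3]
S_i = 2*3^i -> [2, 6, 18, 54, 162]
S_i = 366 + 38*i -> [366, 404, 442, 480, 518]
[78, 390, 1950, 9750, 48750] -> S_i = 78*5^i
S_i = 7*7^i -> [7, 49, 343, 2401, 16807]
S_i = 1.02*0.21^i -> [1.02, 0.21, 0.04, 0.01, 0.0]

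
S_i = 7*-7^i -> [7, -49, 343, -2401, 16807]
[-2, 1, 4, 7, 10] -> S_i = -2 + 3*i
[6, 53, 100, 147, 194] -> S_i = 6 + 47*i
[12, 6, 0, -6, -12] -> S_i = 12 + -6*i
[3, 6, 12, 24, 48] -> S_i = 3*2^i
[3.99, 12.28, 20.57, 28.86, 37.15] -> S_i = 3.99 + 8.29*i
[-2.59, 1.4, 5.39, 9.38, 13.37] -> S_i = -2.59 + 3.99*i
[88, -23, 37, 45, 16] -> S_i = Random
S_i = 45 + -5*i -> [45, 40, 35, 30, 25]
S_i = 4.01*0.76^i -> [4.01, 3.05, 2.32, 1.76, 1.34]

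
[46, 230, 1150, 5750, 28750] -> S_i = 46*5^i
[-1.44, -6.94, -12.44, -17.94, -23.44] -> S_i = -1.44 + -5.50*i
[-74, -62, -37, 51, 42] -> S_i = Random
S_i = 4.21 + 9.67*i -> [4.21, 13.88, 23.55, 33.22, 42.89]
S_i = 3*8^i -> [3, 24, 192, 1536, 12288]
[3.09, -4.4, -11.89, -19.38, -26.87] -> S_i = 3.09 + -7.49*i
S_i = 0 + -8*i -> [0, -8, -16, -24, -32]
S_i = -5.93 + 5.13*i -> [-5.93, -0.8, 4.33, 9.46, 14.59]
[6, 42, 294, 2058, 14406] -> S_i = 6*7^i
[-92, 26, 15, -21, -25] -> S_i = Random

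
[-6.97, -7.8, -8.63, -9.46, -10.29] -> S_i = -6.97 + -0.83*i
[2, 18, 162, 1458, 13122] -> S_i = 2*9^i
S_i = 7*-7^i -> [7, -49, 343, -2401, 16807]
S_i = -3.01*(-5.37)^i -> [-3.01, 16.16, -86.8, 466.11, -2503.02]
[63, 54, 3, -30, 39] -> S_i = Random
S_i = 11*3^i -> [11, 33, 99, 297, 891]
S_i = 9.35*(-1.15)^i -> [9.35, -10.75, 12.37, -14.22, 16.35]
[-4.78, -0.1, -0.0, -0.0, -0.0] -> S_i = -4.78*0.02^i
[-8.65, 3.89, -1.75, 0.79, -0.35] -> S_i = -8.65*(-0.45)^i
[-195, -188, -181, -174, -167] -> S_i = -195 + 7*i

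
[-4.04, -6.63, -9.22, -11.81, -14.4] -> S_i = -4.04 + -2.59*i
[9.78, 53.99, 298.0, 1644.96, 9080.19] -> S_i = 9.78*5.52^i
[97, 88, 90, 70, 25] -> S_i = Random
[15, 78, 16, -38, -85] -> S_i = Random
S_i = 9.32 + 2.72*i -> [9.32, 12.04, 14.76, 17.48, 20.2]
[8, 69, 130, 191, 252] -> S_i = 8 + 61*i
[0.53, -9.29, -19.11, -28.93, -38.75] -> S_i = 0.53 + -9.82*i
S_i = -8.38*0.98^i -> [-8.38, -8.21, -8.05, -7.89, -7.73]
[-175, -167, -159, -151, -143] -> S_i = -175 + 8*i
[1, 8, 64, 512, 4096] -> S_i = 1*8^i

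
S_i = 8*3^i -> [8, 24, 72, 216, 648]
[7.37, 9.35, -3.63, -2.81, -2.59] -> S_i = Random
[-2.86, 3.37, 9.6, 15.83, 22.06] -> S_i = -2.86 + 6.23*i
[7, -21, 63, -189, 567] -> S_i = 7*-3^i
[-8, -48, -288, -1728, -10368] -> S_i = -8*6^i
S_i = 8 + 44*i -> [8, 52, 96, 140, 184]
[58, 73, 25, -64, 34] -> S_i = Random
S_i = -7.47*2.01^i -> [-7.47, -15.01, -30.18, -60.66, -121.93]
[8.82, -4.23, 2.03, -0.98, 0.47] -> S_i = 8.82*(-0.48)^i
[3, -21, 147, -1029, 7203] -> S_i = 3*-7^i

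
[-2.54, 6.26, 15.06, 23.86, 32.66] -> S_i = -2.54 + 8.80*i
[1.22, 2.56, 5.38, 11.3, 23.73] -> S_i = 1.22*2.10^i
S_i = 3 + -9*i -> [3, -6, -15, -24, -33]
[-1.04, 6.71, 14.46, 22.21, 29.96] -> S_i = -1.04 + 7.75*i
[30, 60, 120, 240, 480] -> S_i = 30*2^i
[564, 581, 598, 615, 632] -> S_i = 564 + 17*i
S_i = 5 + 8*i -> [5, 13, 21, 29, 37]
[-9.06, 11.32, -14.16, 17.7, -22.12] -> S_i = -9.06*(-1.25)^i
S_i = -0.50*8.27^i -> [-0.5, -4.14, -34.2, -282.8, -2338.79]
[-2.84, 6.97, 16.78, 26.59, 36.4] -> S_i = -2.84 + 9.81*i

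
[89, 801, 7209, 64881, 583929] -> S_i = 89*9^i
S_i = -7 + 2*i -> [-7, -5, -3, -1, 1]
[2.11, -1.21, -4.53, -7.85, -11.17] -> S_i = 2.11 + -3.32*i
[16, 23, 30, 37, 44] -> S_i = 16 + 7*i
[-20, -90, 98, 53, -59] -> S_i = Random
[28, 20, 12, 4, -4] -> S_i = 28 + -8*i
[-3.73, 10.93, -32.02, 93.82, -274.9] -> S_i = -3.73*(-2.93)^i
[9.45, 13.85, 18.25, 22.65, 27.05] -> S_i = 9.45 + 4.40*i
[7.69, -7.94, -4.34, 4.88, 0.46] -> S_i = Random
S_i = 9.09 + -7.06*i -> [9.09, 2.03, -5.03, -12.09, -19.15]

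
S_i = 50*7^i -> [50, 350, 2450, 17150, 120050]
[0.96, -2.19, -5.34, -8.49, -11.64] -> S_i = 0.96 + -3.15*i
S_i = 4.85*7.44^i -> [4.85, 36.08, 268.46, 1997.38, 14860.5]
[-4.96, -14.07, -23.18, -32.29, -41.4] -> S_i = -4.96 + -9.11*i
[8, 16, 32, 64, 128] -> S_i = 8*2^i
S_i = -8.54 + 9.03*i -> [-8.54, 0.49, 9.52, 18.55, 27.58]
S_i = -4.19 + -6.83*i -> [-4.19, -11.02, -17.85, -24.68, -31.51]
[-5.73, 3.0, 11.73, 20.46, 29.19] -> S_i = -5.73 + 8.73*i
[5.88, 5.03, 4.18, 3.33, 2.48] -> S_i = 5.88 + -0.85*i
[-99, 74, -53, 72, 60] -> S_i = Random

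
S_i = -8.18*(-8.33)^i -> [-8.18, 68.14, -567.6, 4728.12, -39385.22]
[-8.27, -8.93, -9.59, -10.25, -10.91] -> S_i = -8.27 + -0.66*i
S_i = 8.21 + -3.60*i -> [8.21, 4.61, 1.01, -2.59, -6.19]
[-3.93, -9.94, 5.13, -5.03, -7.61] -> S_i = Random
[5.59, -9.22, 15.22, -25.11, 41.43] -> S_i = 5.59*(-1.65)^i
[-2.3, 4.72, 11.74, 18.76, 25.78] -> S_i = -2.30 + 7.02*i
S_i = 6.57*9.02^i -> [6.57, 59.26, 534.54, 4821.53, 43490.21]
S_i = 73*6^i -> [73, 438, 2628, 15768, 94608]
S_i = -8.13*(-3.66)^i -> [-8.13, 29.76, -108.91, 398.6, -1458.86]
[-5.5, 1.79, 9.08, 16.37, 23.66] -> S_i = -5.50 + 7.29*i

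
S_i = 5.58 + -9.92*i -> [5.58, -4.34, -14.26, -24.18, -34.1]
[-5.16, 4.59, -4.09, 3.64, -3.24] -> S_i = -5.16*(-0.89)^i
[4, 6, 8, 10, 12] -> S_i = 4 + 2*i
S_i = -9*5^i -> [-9, -45, -225, -1125, -5625]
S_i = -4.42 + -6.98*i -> [-4.42, -11.4, -18.38, -25.36, -32.34]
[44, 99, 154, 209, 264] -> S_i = 44 + 55*i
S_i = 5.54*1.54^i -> [5.54, 8.53, 13.14, 20.23, 31.16]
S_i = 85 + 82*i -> [85, 167, 249, 331, 413]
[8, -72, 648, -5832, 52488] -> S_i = 8*-9^i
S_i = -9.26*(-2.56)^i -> [-9.26, 23.71, -60.69, 155.36, -397.71]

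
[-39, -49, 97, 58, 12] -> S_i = Random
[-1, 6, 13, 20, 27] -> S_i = -1 + 7*i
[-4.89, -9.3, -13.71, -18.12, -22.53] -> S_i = -4.89 + -4.41*i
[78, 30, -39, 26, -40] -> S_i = Random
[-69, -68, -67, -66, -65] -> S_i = -69 + 1*i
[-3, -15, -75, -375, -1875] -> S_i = -3*5^i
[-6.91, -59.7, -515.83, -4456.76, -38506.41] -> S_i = -6.91*8.64^i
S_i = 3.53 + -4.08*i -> [3.53, -0.55, -4.63, -8.71, -12.79]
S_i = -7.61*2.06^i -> [-7.61, -15.68, -32.29, -66.53, -137.04]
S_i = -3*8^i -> [-3, -24, -192, -1536, -12288]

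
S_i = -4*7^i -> [-4, -28, -196, -1372, -9604]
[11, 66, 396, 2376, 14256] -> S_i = 11*6^i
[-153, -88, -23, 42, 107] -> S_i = -153 + 65*i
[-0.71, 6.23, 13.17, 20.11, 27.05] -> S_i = -0.71 + 6.94*i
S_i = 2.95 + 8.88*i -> [2.95, 11.83, 20.71, 29.59, 38.47]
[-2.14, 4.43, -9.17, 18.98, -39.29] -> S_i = -2.14*(-2.07)^i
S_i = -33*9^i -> [-33, -297, -2673, -24057, -216513]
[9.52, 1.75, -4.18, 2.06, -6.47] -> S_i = Random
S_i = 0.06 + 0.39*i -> [0.06, 0.45, 0.84, 1.23, 1.62]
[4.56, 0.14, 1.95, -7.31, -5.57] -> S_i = Random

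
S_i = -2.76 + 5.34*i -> [-2.76, 2.58, 7.92, 13.26, 18.6]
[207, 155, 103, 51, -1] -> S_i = 207 + -52*i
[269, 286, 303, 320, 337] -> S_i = 269 + 17*i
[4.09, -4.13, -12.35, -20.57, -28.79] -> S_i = 4.09 + -8.22*i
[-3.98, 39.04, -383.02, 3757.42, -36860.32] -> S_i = -3.98*(-9.81)^i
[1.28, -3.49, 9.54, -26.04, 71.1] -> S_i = 1.28*(-2.73)^i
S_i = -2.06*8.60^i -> [-2.06, -17.72, -152.36, -1310.28, -11268.37]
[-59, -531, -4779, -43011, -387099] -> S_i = -59*9^i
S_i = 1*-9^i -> [1, -9, 81, -729, 6561]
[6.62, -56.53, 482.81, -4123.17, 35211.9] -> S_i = 6.62*(-8.54)^i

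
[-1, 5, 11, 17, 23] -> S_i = -1 + 6*i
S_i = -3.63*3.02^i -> [-3.63, -10.96, -33.11, -99.98, -301.95]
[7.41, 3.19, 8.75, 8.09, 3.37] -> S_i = Random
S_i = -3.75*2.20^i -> [-3.75, -8.25, -18.15, -39.93, -87.85]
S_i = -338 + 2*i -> [-338, -336, -334, -332, -330]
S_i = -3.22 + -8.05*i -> [-3.22, -11.27, -19.32, -27.37, -35.42]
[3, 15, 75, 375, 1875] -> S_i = 3*5^i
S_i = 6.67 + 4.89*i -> [6.67, 11.56, 16.45, 21.34, 26.23]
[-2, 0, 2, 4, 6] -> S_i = -2 + 2*i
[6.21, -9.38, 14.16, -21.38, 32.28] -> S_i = 6.21*(-1.51)^i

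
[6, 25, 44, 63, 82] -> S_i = 6 + 19*i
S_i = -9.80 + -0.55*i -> [-9.8, -10.35, -10.9, -11.45, -12.0]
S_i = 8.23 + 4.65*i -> [8.23, 12.88, 17.53, 22.18, 26.83]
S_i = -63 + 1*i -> [-63, -62, -61, -60, -59]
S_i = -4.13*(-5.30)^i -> [-4.13, 21.89, -116.01, 614.86, -3258.77]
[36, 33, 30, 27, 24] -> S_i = 36 + -3*i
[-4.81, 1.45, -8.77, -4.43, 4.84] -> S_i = Random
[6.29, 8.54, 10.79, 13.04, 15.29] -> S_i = 6.29 + 2.25*i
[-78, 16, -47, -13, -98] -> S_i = Random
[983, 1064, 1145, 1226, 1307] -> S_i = 983 + 81*i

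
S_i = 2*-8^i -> [2, -16, 128, -1024, 8192]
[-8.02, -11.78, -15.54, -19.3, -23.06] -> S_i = -8.02 + -3.76*i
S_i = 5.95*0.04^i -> [5.95, 0.24, 0.01, 0.0, 0.0]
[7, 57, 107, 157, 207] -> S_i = 7 + 50*i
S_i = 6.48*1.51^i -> [6.48, 9.78, 14.78, 22.31, 33.69]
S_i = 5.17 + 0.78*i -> [5.17, 5.95, 6.73, 7.51, 8.29]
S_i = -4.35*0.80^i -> [-4.35, -3.48, -2.78, -2.23, -1.78]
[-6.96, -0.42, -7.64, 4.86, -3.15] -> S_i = Random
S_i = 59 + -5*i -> [59, 54, 49, 44, 39]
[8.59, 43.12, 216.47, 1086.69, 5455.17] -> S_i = 8.59*5.02^i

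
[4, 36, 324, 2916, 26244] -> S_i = 4*9^i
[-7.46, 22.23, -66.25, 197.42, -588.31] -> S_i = -7.46*(-2.98)^i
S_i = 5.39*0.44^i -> [5.39, 2.37, 1.04, 0.46, 0.2]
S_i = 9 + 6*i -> [9, 15, 21, 27, 33]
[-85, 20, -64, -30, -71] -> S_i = Random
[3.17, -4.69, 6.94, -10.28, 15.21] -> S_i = 3.17*(-1.48)^i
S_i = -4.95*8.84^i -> [-4.95, -43.76, -386.82, -3419.5, -30228.34]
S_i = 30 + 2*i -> [30, 32, 34, 36, 38]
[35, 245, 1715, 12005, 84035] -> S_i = 35*7^i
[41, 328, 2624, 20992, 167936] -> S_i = 41*8^i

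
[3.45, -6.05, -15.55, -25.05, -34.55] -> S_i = 3.45 + -9.50*i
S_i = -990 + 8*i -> [-990, -982, -974, -966, -958]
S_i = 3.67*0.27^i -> [3.67, 0.99, 0.27, 0.07, 0.02]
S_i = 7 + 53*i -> [7, 60, 113, 166, 219]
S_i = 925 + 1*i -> [925, 926, 927, 928, 929]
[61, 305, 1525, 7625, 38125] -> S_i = 61*5^i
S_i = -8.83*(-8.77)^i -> [-8.83, 77.44, -679.14, 5956.07, -52234.7]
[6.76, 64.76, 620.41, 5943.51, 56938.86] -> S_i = 6.76*9.58^i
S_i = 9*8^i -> [9, 72, 576, 4608, 36864]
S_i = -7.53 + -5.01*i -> [-7.53, -12.54, -17.55, -22.56, -27.57]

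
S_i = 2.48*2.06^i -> [2.48, 5.11, 10.52, 21.68, 44.66]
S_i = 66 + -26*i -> [66, 40, 14, -12, -38]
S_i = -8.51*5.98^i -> [-8.51, -50.89, -304.32, -1819.84, -10882.64]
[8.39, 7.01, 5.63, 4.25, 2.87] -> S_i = 8.39 + -1.38*i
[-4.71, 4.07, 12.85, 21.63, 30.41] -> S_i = -4.71 + 8.78*i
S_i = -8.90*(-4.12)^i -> [-8.9, 36.67, -151.07, 622.42, -2564.36]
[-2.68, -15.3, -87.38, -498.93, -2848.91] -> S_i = -2.68*5.71^i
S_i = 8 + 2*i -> [8, 10, 12, 14, 16]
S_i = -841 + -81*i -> [-841, -922, -1003, -1084, -1165]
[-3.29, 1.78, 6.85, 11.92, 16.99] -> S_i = -3.29 + 5.07*i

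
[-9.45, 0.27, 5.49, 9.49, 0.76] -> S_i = Random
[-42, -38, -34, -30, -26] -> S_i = -42 + 4*i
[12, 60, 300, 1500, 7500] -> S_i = 12*5^i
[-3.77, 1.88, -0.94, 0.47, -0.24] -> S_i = -3.77*(-0.50)^i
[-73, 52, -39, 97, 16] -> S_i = Random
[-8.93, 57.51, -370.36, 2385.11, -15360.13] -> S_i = -8.93*(-6.44)^i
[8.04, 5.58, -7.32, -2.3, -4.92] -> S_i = Random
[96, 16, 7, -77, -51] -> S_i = Random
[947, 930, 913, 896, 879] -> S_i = 947 + -17*i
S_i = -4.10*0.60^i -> [-4.1, -2.46, -1.48, -0.89, -0.53]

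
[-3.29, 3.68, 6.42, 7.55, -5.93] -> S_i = Random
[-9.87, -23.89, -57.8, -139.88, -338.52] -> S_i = -9.87*2.42^i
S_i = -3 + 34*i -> [-3, 31, 65, 99, 133]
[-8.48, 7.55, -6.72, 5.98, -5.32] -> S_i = -8.48*(-0.89)^i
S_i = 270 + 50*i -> [270, 320, 370, 420, 470]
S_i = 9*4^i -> [9, 36, 144, 576, 2304]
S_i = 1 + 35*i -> [1, 36, 71, 106, 141]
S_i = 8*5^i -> [8, 40, 200, 1000, 5000]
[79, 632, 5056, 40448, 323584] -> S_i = 79*8^i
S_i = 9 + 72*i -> [9, 81, 153, 225, 297]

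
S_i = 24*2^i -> [24, 48, 96, 192, 384]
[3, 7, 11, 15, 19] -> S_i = 3 + 4*i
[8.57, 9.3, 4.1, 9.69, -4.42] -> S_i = Random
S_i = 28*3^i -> [28, 84, 252, 756, 2268]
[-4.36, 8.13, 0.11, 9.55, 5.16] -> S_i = Random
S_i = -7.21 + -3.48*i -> [-7.21, -10.69, -14.17, -17.65, -21.13]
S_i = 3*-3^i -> [3, -9, 27, -81, 243]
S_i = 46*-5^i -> [46, -230, 1150, -5750, 28750]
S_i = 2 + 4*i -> [2, 6, 10, 14, 18]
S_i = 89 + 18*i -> [89, 107, 125, 143, 161]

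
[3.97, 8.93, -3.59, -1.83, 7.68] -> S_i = Random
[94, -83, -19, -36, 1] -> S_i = Random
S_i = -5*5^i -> [-5, -25, -125, -625, -3125]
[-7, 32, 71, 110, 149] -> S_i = -7 + 39*i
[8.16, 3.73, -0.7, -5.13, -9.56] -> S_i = 8.16 + -4.43*i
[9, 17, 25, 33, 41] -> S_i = 9 + 8*i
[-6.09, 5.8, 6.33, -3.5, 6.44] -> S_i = Random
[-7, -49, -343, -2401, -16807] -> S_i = -7*7^i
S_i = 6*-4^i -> [6, -24, 96, -384, 1536]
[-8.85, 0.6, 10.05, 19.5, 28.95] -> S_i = -8.85 + 9.45*i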